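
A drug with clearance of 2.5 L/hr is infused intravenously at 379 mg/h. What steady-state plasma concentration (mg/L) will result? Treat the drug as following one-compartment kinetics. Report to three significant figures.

Css = rate / CL = 379 / 2.500 = 151.6 mg/L

152 mg/L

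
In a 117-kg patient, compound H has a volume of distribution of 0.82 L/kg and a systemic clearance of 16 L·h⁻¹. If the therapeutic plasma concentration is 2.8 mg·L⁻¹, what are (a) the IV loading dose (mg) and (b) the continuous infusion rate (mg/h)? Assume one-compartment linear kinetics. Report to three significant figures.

Vd(total) = 117 kg × 0.82 L/kg = 95.94 L
LD = Vd · C_target = 95.94 × 2.8 = 268.6 mg
Maintenance: replace elimination → rate = CL × Css = 16.00 × 2.8 = 44.80 mg/h

(a) 269 mg; (b) 44.8 mg/h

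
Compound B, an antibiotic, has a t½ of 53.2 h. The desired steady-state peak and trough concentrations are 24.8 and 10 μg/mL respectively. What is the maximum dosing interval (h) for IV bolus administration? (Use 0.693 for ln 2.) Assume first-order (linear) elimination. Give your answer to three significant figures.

k = 0.693 / t½ = 0.693 / 53.2 = 0.01303 h⁻¹
Between IV bolus doses, concentration decays as C = C₀·e^(−kτ), so C_peak/C_trough = e^(kτ).
τ_max = ln(C_peak/C_trough) / k = ln(24.8/10) / 0.01303 = 0.9083 / 0.01303 = 69.71 h

69.7 h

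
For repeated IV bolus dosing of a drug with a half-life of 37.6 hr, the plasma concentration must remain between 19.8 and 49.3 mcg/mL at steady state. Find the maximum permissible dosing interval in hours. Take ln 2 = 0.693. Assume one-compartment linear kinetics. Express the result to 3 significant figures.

k = 0.693 / t½ = 0.693 / 37.6 = 0.01843 h⁻¹
Between IV bolus doses, concentration decays as C = C₀·e^(−kτ), so C_peak/C_trough = e^(kτ).
τ_max = ln(C_peak/C_trough) / k = ln(49.3/19.8) / 0.01843 = 0.9122 / 0.01843 = 49.50 h

49.5 h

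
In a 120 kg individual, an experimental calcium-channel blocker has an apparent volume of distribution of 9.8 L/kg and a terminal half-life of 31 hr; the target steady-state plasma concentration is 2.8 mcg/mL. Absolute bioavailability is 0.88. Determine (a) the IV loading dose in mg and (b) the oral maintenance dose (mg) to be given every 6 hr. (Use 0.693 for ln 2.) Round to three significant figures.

(a) 3290 mg; (b) 502 mg

Vd = 9.8 L/kg × 120 kg = 1176 L
LD = Vd × C = 1176 × 2.8 = 3293 mg
CL = 0.693 × Vd / t½ = 0.693 × 1176 / 31 = 26.29 L/h
D = CL × Css × τ / F = 26.29 × 2.8 × 6 / 0.88 = 501.9 mg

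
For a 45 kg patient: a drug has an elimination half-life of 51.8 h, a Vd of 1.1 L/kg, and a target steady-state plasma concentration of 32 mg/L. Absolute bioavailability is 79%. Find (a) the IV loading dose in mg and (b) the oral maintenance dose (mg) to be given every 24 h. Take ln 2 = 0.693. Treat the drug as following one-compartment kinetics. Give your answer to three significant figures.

(a) 1580 mg; (b) 644 mg

Total Vd = 1.1 × 45 = 49.50 L
LD = Vd × C = 49.50 × 32 = 1584 mg
CL = 0.693 × Vd / t½ = 0.693 × 49.50 / 51.8 = 0.6622 L/h
D = CL × Css × τ / F = 0.6622 × 32 × 24 / 0.79 = 643.8 mg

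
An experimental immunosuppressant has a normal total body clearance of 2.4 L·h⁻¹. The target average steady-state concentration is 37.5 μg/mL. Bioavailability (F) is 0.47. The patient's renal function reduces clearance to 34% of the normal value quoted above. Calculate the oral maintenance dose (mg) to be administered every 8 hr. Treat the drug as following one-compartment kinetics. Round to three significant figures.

521 mg

Patient clearance = 0.34 × 2.400 = 0.8160 L/h
D = CL × Css × τ / F = 0.8160 × 37.5 × 8 / 0.47 = 520.9 mg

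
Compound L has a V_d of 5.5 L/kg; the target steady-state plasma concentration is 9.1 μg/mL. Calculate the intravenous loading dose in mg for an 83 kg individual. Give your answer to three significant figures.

Vd = 5.5 L/kg × 83 kg = 456.5 L
LD = Vd × C = 456.5 × 9.100 = 4154 mg

4150 mg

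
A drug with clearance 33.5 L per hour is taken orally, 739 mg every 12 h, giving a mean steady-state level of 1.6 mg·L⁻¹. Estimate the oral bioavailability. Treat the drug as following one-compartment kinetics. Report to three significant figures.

0.870

F·D/τ = CL·Css at steady state → F = CL·Css·τ / D.
F = 33.5 × 1.6 × 12 / 739 = 0.870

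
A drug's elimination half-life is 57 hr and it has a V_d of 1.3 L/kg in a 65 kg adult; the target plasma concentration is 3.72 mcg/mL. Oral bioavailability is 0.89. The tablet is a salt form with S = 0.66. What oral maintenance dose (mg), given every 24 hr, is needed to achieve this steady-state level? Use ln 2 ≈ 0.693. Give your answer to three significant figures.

Vd(total) = 65 kg × 1.3 L/kg = 84.50 L
CL = ln 2 · Vd / t½ = 0.693 × 84.50 / 57 = 1.027 L/h
D = CL × Css × τ / F / S = 1.027 × 3.72 × 24 / 0.89 / 0.66 = 156.1 mg

156 mg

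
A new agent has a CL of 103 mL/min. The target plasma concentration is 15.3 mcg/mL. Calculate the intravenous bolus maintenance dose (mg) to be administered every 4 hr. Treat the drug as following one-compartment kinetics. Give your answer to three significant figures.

Convert clearance: 103 mL/min × 60 min/h ÷ 1000 mL/L = 6.180 L/h
D = CL × Css × τ = 6.180 × 15.3 × 4 = 378.2 mg

378 mg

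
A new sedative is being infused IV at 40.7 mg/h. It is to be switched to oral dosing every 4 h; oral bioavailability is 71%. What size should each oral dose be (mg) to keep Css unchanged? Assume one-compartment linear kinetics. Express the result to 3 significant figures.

229 mg

To maintain the same Css, the systemic dosing rate must be unchanged: F·D/τ = infusion rate.
D = rate × τ / F = 40.7 × 4 / 0.71 = 229.3 mg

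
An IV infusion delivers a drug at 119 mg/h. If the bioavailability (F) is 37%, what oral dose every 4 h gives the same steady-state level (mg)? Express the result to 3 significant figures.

1290 mg

To maintain the same Css, the systemic dosing rate must be unchanged: F·D/τ = infusion rate.
D = rate × τ / F = 119 × 4 / 0.37 = 1286 mg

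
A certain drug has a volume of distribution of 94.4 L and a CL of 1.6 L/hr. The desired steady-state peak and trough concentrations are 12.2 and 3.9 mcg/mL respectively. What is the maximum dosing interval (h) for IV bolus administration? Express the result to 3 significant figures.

k = CL / Vd = 1.600 / 94.40 = 0.01695 h⁻¹
Between IV bolus doses, concentration decays as C = C₀·e^(−kτ), so C_peak/C_trough = e^(kτ).
τ_max = ln(C_peak/C_trough) / k = ln(12.2/3.9) / 0.01695 = 1.140 / 0.01695 = 67.26 h

67.3 h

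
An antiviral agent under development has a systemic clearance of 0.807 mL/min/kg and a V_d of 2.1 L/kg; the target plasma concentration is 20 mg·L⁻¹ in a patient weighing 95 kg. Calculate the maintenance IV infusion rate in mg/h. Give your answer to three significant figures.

92.0 mg/h

CL = 0.807 mL/min/kg × 95 kg = 76.67 mL/min = 76.67 × 60/1000 = 4.600 L/h
R₀ = 4.600 × 20 = 92.00 mg/h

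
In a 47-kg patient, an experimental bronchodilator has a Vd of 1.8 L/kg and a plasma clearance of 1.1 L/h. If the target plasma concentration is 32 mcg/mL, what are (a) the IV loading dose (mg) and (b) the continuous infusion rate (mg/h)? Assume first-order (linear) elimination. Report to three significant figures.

Vd(total) = 47 kg × 1.8 L/kg = 84.60 L
Loading dose = Vd × C = 84.60 × 32 = 2707 mg
Maintenance infusion rate = CL × Css = 1.100 × 32 = 35.20 mg/h

(a) 2710 mg; (b) 35.2 mg/h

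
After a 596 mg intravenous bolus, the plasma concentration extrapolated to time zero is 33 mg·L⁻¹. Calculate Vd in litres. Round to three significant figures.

Immediately after an IV bolus, C₀ = Dose / Vd, so Vd = Dose / C₀.
Vd = 596 / 33 = 18.06 L

18.1 L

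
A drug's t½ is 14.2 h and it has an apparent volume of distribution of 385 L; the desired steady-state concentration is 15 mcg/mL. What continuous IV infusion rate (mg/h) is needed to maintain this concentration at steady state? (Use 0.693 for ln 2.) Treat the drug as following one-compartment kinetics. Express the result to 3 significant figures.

k = 0.693/14.2 = 0.04880 h⁻¹, so CL = k·Vd = 0.04880 × 385.0 = 18.79 L/h
Infusion rate = CL × Css = 18.79 × 15 = 281.9 mg/h

282 mg/h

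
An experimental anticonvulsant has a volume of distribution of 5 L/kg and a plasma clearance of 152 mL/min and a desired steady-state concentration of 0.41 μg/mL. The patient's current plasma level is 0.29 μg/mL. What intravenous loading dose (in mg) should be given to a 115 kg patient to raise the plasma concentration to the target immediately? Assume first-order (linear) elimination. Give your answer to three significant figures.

69.0 mg

Total Vd = 5 × 115 = 575.0 L
Concentration deficit ΔC = 0.41 − 0.29 = 0.1200 mg/L
LD = Vd × ΔC = 575.0 × 0.1200 = 69.00 mg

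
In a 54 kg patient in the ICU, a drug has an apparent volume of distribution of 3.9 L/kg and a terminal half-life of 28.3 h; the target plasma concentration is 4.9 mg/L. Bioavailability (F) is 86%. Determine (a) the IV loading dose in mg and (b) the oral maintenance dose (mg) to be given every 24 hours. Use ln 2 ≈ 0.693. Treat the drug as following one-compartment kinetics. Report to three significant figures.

Total Vd = 3.9 × 54 = 210.6 L
LD = Vd × C = 210.6 × 4.9 = 1032 mg
CL = 0.693 × Vd / t½ = 0.693 × 210.6 / 28.3 = 5.157 L/h
D = CL × Css × τ / F = 5.157 × 4.9 × 24 / 0.86 = 705.2 mg

(a) 1030 mg; (b) 705 mg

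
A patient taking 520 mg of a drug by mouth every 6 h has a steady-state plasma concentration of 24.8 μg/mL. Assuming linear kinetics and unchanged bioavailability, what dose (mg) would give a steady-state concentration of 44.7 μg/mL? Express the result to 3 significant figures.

With linear kinetics, Css is proportional to dose rate (D/τ) at fixed clearance.
D₂ = D₁ × (Css,target / Css,current) = 520 × 44.7/24.8 = 937.3 mg

937 mg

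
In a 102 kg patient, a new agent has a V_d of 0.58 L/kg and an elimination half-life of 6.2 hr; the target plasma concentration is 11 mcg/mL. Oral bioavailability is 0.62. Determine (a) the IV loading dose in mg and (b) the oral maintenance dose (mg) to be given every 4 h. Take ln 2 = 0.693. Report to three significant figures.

Vd = 0.58 L/kg × 102 kg = 59.16 L
LD = Vd × C = 59.16 × 11 = 650.8 mg
CL = 0.693 × Vd / t½ = 0.693 × 59.16 / 6.2 = 6.613 L/h
D = CL × Css × τ / F = 6.613 × 11 × 4 / 0.62 = 469.3 mg

(a) 651 mg; (b) 469 mg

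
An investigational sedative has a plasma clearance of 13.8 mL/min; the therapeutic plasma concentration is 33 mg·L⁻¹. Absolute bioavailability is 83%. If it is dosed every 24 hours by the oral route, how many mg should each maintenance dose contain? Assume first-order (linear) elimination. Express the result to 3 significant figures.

790 mg

CL = 13.8 mL/min = 13.8 × 0.06 = 0.8280 L/h
D = CL × Css × τ / F = 0.8280 × 33 × 24 / 0.83 = 790.1 mg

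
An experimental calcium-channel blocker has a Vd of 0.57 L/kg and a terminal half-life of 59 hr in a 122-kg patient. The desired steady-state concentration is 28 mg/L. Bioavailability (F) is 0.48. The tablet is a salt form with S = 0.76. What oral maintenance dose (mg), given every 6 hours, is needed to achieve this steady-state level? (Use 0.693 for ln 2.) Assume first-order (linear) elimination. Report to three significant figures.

Vd(total) = 122 kg × 0.57 L/kg = 69.54 L
k = 0.693/59 = 0.01175 h⁻¹, so CL = k·Vd = 0.01175 × 69.54 = 0.8171 L/h
D = CL × Css × τ / F / S = 0.8171 × 28 × 6 / 0.48 / 0.76 = 376.3 mg

376 mg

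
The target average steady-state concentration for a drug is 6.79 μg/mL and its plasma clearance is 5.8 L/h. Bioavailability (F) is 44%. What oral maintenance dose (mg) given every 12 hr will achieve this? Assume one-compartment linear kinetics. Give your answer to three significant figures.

D = CL × Css × τ / F = 5.800 × 6.79 × 12 / 0.44 = 1074 mg

1070 mg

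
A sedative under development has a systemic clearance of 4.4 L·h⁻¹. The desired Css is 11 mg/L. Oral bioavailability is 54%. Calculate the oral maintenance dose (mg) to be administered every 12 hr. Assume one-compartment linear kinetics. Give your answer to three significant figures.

D = CL × Css × τ / F = 4.400 × 11 × 12 / 0.54 = 1076 mg

1080 mg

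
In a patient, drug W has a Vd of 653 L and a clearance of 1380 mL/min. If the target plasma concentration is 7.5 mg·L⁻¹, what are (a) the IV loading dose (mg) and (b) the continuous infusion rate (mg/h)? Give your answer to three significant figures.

Loading: fill Vd to C_target → 653.0 L × 7.5 mg/L = 4898 mg
Convert clearance: 1380 mL/min × 60 min/h ÷ 1000 mL/L = 82.80 L/h
Maintenance: replace elimination → rate = CL × Css = 82.80 × 7.5 = 621.0 mg/h

(a) 4900 mg; (b) 621 mg/h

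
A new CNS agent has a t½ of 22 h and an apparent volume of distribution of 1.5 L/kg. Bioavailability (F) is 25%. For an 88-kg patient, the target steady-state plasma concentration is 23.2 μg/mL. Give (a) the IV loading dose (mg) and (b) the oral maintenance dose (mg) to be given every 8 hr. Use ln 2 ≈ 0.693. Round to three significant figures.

Vd = 1.5 L/kg × 88 kg = 132.0 L
LD = Vd × C = 132.0 × 23.2 = 3062 mg
CL = 0.693 × Vd / t½ = 0.693 × 132.0 / 22 = 4.158 L/h
D = CL × Css × τ / F = 4.158 × 23.2 × 8 / 0.25 = 3087 mg

(a) 3060 mg; (b) 3090 mg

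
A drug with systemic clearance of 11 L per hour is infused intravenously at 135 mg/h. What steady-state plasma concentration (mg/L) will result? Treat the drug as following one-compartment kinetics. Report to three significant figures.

12.3 mg/L

Css = rate / CL = 135 / 11.00 = 12.27 mg/L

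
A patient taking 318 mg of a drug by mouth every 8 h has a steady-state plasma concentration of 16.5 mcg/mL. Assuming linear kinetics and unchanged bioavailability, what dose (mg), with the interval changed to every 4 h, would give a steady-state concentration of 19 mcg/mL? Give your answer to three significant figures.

183 mg

For first-order elimination, Css ∝ F·D/(CL·τ); F and CL are unchanged, so Css ∝ D/τ.
D₂ = D₁ × (Css,target / Css,current) × (τ₂/τ₁) = 318 × (19/16.5) × (4/8) = 183.1 mg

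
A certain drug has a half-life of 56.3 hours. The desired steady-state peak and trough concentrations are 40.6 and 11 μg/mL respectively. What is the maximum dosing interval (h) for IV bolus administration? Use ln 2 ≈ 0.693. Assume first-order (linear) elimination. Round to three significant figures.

k = 0.693 / t½ = 0.693 / 56.3 = 0.01231 h⁻¹
Between IV bolus doses, concentration decays as C = C₀·e^(−kτ), so C_peak/C_trough = e^(kτ).
τ_max = ln(C_peak/C_trough) / k = ln(40.6/11) / 0.01231 = 1.306 / 0.01231 = 106.1 h

106 h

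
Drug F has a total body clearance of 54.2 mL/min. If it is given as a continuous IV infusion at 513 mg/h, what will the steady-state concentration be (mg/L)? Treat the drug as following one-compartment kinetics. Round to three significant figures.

CL = 54.2 mL/min × 60/1000 = 3.252 L/h
Css = rate / CL = 513 / 3.252 = 157.7 mg/L

158 mg/L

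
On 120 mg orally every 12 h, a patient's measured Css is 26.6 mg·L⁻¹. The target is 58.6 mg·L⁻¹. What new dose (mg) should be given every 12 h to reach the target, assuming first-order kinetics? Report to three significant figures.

264 mg

For first-order elimination, Css ∝ F·D/(CL·τ); F and CL are unchanged, so Css ∝ D/τ.
D₂ = D₁ × (Css,target / Css,current) = 120 × 58.6/26.6 = 264.4 mg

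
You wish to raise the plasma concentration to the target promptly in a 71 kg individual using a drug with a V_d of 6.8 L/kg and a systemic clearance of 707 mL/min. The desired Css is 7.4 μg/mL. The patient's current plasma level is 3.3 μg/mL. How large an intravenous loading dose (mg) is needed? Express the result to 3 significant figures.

Vd = 6.8 L/kg × 71 kg = 482.8 L
Concentration deficit ΔC = 7.4 − 3.3 = 4.100 mg/L
LD = Vd × ΔC = 482.8 × 4.100 = 1979 mg

1980 mg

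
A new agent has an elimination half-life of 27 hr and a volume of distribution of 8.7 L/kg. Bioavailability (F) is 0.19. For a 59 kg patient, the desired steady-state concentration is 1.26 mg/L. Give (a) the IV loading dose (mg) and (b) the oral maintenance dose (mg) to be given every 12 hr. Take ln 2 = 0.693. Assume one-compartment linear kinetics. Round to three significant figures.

Vd = 8.7 L/kg × 59 kg = 513.3 L
LD = Vd × C = 513.3 × 1.26 = 646.8 mg
CL = 0.693 × Vd / t½ = 0.693 × 513.3 / 27 = 13.17 L/h
D = CL × Css × τ / F = 13.17 × 1.26 × 12 / 0.19 = 1048 mg

(a) 647 mg; (b) 1050 mg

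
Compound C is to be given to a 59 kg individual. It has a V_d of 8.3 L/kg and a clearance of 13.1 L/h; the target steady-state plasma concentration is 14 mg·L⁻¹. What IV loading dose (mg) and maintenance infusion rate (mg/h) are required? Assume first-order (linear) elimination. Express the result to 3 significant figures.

Vd(total) = 59 kg × 8.3 L/kg = 489.7 L
Loading: fill Vd to C_target → 489.7 L × 14 mg/L = 6856 mg
Maintenance infusion rate = CL × Css = 13.10 × 14 = 183.4 mg/h

(a) 6860 mg; (b) 183 mg/h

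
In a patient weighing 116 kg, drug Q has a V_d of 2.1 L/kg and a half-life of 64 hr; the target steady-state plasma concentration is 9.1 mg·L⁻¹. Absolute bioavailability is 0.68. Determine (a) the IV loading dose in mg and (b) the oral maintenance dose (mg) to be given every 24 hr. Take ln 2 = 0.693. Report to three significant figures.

(a) 2220 mg; (b) 847 mg

Vd(total) = 116 kg × 2.1 L/kg = 243.6 L
LD = Vd × C = 243.6 × 9.1 = 2217 mg
CL = 0.693 × Vd / t½ = 0.693 × 243.6 / 64 = 2.638 L/h
D = CL × Css × τ / F = 2.638 × 9.1 × 24 / 0.68 = 847.3 mg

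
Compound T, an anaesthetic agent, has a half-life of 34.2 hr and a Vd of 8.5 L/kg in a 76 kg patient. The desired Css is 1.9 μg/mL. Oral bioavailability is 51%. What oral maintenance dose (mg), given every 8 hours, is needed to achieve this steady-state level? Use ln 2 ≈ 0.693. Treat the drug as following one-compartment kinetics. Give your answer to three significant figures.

Total Vd = 8.5 × 76 = 646.0 L
k = 0.693/34.2 = 0.02026 h⁻¹, so CL = k·Vd = 0.02026 × 646.0 = 13.09 L/h
D = CL × Css × τ / F = 13.09 × 1.9 × 8 / 0.51 = 390.1 mg

390 mg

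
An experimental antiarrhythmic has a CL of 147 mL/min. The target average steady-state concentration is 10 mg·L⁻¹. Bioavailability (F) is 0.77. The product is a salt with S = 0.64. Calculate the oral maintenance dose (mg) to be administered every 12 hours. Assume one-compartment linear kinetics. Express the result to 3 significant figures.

CL = 147 mL/min × 60/1000 = 8.820 L/h
D = CL × Css × τ / F / S = 8.820 × 10 × 12 / 0.77 / 0.64 = 2148 mg

2150 mg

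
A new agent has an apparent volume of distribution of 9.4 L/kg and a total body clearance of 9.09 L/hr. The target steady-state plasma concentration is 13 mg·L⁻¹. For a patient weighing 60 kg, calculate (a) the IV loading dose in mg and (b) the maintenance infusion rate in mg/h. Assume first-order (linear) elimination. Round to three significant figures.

Total Vd = 9.4 × 60 = 564.0 L
Loading: fill Vd to C_target → 564.0 L × 13 mg/L = 7332 mg
Maintenance: replace elimination → rate = CL × Css = 9.090 × 13 = 118.2 mg/h

(a) 7330 mg; (b) 118 mg/h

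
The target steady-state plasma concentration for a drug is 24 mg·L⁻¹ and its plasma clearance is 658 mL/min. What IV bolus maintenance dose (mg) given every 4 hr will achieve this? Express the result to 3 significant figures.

3790 mg

CL = 658 mL/min = 658 × 0.06 = 39.48 L/h
D = CL × Css × τ = 39.48 × 24 × 4 = 3790 mg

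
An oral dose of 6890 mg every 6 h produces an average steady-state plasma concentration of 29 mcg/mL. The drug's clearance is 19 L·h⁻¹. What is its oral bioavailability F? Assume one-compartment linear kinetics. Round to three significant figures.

0.480

F·D/τ = CL·Css at steady state → F = CL·Css·τ / D.
F = 19 × 29 × 6 / 6890 = 0.480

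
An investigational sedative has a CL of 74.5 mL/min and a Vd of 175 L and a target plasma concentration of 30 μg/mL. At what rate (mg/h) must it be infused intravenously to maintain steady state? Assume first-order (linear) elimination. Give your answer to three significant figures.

CL = 74.5 mL/min = 74.5 × 0.06 = 4.470 L/h
Maintenance depends on clearance, not Vd — rate in must match rate out.
Rate = CL × Css = 4.470 × 30 = 134.1 mg/h

134 mg/h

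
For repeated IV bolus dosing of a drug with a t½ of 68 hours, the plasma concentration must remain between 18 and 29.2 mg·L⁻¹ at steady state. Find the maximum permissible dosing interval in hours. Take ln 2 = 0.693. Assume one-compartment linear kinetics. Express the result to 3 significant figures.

47.5 h

k = 0.693 / t½ = 0.693 / 68 = 0.01019 h⁻¹
Between IV bolus doses, concentration decays as C = C₀·e^(−kτ), so C_peak/C_trough = e^(kτ).
τ_max = ln(C_peak/C_trough) / k = ln(29.2/18) / 0.01019 = 0.4838 / 0.01019 = 47.48 h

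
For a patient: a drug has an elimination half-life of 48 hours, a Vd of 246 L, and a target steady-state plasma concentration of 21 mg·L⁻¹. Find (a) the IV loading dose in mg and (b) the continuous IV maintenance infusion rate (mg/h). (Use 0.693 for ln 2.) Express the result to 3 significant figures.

LD = Vd × C = 246.0 × 21 = 5166 mg
CL = 0.693 × Vd / t½ = 0.693 × 246.0 / 48 = 3.552 L/h
Infusion rate = CL × Css = 3.552 × 21 = 74.59 mg/h

(a) 5170 mg; (b) 74.6 mg/h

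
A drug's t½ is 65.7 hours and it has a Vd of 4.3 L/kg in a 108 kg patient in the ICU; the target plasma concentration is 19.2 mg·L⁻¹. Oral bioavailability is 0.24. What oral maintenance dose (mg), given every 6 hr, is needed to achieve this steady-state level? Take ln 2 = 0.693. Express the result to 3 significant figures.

2350 mg

Vd(total) = 108 kg × 4.3 L/kg = 464.4 L
CL = 0.693 × Vd / t½ = 0.693 × 464.4 / 65.7 = 4.898 L/h
D = CL × Css × τ / F = 4.898 × 19.2 × 6 / 0.24 = 2351 mg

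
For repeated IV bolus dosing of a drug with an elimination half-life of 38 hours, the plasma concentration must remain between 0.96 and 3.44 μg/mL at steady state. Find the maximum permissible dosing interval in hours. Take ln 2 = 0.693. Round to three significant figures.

k = 0.693 / t½ = 0.693 / 38 = 0.01824 h⁻¹
Between IV bolus doses, concentration decays as C = C₀·e^(−kτ), so C_peak/C_trough = e^(kτ).
τ_max = ln(C_peak/C_trough) / k = ln(3.44/0.96) / 0.01824 = 1.276 / 0.01824 = 69.96 h

70.0 h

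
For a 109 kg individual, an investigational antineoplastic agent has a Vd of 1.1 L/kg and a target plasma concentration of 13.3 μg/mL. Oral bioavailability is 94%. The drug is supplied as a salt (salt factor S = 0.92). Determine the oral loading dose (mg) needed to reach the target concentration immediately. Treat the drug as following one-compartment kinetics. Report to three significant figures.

Vd(total) = 109 kg × 1.1 L/kg = 119.9 L
The loading dose fills Vd to the target concentration.
LD = Vd × C / F / S = 119.9 × 13.30 / 0.94 / 0.92 = 1844 mg

1840 mg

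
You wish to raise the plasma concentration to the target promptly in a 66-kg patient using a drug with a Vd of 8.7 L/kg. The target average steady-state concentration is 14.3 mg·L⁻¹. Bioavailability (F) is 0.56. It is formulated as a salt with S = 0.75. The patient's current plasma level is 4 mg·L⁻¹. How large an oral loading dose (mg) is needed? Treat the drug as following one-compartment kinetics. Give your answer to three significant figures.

Total Vd = 8.7 × 66 = 574.2 L
The loading dose fills Vd to the target concentration.
Concentration deficit ΔC = 14.3 − 4 = 10.30 mg/L
LD = Vd × ΔC / F / S = 574.2 × 10.30 / 0.56 / 0.75 = 14080 mg

14100 mg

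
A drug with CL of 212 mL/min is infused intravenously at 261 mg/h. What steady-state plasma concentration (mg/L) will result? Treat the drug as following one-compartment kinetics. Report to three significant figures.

CL = 212 mL/min × 60/1000 = 12.72 L/h
Css = rate / CL = 261 / 12.72 = 20.52 mg/L

20.5 mg/L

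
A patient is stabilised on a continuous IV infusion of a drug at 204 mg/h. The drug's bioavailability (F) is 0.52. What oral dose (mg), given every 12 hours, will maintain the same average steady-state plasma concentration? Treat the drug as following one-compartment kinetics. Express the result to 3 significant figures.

To maintain the same Css, the systemic dosing rate must be unchanged: F·D/τ = infusion rate.
D = rate × τ / F = 204 × 12 / 0.52 = 4708 mg

4710 mg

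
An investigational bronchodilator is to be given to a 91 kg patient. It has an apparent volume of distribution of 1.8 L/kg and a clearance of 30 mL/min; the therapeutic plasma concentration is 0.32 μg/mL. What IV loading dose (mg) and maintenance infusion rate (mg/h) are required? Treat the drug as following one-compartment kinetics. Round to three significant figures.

(a) 52.4 mg; (b) 0.576 mg/h

Total Vd = 1.8 × 91 = 163.8 L
LD = Vd · C_target = 163.8 × 0.32 = 52.42 mg
CL = 30 mL/min × 60/1000 = 1.800 L/h
Maintenance: replace elimination → rate = CL × Css = 1.800 × 0.32 = 0.5760 mg/h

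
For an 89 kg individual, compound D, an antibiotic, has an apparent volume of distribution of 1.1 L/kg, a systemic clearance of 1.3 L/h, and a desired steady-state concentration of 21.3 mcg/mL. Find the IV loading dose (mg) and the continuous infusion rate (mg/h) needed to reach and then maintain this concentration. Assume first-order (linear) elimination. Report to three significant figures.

(a) 2090 mg; (b) 27.7 mg/h

Total Vd = 1.1 × 89 = 97.90 L
LD = Vd · C_target = 97.90 × 21.3 = 2085 mg
Maintenance: replace elimination → rate = CL × Css = 1.300 × 21.3 = 27.69 mg/h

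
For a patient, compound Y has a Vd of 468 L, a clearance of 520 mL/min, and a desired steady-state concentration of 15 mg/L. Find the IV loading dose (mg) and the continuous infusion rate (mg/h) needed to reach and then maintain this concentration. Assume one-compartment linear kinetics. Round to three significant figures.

Loading: fill Vd to C_target → 468.0 L × 15 mg/L = 7020 mg
CL = 520 mL/min = 520 × 0.06 = 31.20 L/h
Maintenance: replace elimination → rate = CL × Css = 31.20 × 15 = 468.0 mg/h

(a) 7020 mg; (b) 468 mg/h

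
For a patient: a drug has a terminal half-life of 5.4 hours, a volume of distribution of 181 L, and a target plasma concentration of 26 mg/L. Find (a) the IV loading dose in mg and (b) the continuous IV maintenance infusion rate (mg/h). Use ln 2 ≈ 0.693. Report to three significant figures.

LD = Vd × C = 181.0 × 26 = 4706 mg
CL = 0.693 × Vd / t½ = 0.693 × 181.0 / 5.4 = 23.23 L/h
Infusion rate = CL × Css = 23.23 × 26 = 604.0 mg/h

(a) 4710 mg; (b) 604 mg/h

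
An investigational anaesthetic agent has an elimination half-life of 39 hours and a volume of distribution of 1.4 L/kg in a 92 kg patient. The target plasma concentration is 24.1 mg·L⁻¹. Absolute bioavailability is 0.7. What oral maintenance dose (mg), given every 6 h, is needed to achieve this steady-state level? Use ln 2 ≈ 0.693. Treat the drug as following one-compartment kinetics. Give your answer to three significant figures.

473 mg

Total Vd = 1.4 × 92 = 128.8 L
CL = ln 2 · Vd / t½ = 0.693 × 128.8 / 39 = 2.289 L/h
D = CL × Css × τ / F = 2.289 × 24.1 × 6 / 0.7 = 472.8 mg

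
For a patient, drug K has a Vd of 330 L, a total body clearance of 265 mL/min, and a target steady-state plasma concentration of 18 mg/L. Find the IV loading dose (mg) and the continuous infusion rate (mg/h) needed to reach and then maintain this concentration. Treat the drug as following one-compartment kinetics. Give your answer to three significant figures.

Loading dose = Vd × C = 330.0 × 18 = 5940 mg
CL = 265 mL/min × 60/1000 = 15.90 L/h
Maintenance: replace elimination → rate = CL × Css = 15.90 × 18 = 286.2 mg/h

(a) 5940 mg; (b) 286 mg/h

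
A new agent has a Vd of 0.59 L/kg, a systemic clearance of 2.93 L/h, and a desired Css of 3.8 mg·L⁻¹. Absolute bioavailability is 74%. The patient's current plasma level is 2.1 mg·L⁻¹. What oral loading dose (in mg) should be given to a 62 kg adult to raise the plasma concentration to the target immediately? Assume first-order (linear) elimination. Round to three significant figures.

84.0 mg

Vd(total) = 62 kg × 0.59 L/kg = 36.58 L
Concentration deficit ΔC = 3.8 − 2.1 = 1.700 mg/L
LD = Vd × ΔC / F = 36.58 × 1.700 / 0.74 = 84.04 mg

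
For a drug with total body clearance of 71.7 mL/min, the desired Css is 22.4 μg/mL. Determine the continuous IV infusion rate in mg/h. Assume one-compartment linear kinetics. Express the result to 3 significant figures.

CL = 71.7 mL/min = 71.7 × 0.06 = 4.302 L/h
At steady state, infusion rate equals elimination rate: rate in = CL × Css.
R₀ = 4.302 × 22.4 = 96.36 mg/h

96.4 mg/h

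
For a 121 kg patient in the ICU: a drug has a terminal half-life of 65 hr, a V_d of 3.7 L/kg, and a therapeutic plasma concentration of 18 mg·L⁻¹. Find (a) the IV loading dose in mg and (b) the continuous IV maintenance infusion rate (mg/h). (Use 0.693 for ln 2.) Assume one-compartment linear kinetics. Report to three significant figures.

(a) 8060 mg; (b) 85.9 mg/h

Total Vd = 3.7 × 121 = 447.7 L
LD = Vd × C = 447.7 × 18 = 8059 mg
CL = 0.693 × Vd / t½ = 0.693 × 447.7 / 65 = 4.773 L/h
Infusion rate = CL × Css = 4.773 × 18 = 85.91 mg/h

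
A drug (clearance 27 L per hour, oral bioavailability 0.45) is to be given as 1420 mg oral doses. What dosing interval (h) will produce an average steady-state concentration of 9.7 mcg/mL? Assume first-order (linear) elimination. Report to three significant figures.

F·D/τ = CL·Css → τ = F·D / (CL·Css).
τ = 0.45 × 1420 / (27 × 9.7) = 2.440 h

2.44 h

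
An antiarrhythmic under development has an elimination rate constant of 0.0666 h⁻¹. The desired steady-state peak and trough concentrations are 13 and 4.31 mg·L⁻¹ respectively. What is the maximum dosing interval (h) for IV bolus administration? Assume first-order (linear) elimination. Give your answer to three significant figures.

16.6 h

Between IV bolus doses, concentration decays as C = C₀·e^(−kτ), so C_peak/C_trough = e^(kτ).
τ_max = ln(C_peak/C_trough) / k = ln(13/4.31) / 0.06660 = 1.104 / 0.06660 = 16.58 h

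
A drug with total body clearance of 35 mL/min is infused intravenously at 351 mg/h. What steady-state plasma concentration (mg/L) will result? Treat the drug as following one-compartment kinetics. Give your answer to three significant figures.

167 mg/L

CL = 35 mL/min × 60/1000 = 2.100 L/h
Css = rate / CL = 351 / 2.100 = 167.1 mg/L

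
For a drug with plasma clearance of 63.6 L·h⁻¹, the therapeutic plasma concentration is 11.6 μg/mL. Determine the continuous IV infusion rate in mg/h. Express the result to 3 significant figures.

738 mg/h

Rate = CL × Css = 63.60 × 11.6 = 737.8 mg/h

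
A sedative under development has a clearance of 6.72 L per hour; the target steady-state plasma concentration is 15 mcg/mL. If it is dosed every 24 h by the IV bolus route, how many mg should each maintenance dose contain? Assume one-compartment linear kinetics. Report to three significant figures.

2420 mg

D = CL × Css × τ = 6.720 × 15 × 24 = 2419 mg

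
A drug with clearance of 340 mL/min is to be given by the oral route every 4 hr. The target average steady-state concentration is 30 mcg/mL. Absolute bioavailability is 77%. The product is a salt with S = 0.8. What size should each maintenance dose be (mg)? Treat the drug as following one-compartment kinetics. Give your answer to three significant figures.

CL = 340 mL/min = 340 × 0.06 = 20.40 L/h
At steady state, dose per interval replaces the amount cleared in that interval: F·S·D/τ = CL·Css.
D = CL × Css × τ / F / S = 20.40 × 30 × 4 / 0.77 / 0.8 = 3974 mg

3970 mg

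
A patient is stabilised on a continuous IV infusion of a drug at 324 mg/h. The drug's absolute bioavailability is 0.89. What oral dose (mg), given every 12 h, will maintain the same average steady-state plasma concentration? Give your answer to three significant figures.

To maintain the same Css, the systemic dosing rate must be unchanged: F·D/τ = infusion rate.
D = rate × τ / F = 324 × 12 / 0.89 = 4369 mg

4370 mg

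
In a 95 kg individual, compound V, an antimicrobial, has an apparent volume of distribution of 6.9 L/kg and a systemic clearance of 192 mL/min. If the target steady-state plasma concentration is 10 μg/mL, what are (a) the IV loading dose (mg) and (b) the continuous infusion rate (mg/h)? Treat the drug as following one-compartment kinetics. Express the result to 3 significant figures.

(a) 6560 mg; (b) 115 mg/h

Total Vd = 6.9 × 95 = 655.5 L
Loading: fill Vd to C_target → 655.5 L × 10 mg/L = 6555 mg
Convert clearance: 192 mL/min × 60 min/h ÷ 1000 mL/L = 11.52 L/h
Maintenance infusion rate = CL × Css = 11.52 × 10 = 115.2 mg/h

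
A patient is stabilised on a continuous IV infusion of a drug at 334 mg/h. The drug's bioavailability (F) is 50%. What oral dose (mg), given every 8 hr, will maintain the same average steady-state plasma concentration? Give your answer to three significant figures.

5340 mg

To maintain the same Css, the systemic dosing rate must be unchanged: F·D/τ = infusion rate.
D = rate × τ / F = 334 × 8 / 0.5 = 5344 mg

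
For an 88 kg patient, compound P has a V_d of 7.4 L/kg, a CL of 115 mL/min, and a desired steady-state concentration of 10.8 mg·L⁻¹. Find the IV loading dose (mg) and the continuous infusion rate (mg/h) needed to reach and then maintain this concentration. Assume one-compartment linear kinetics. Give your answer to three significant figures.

Total Vd = 7.4 × 88 = 651.2 L
Loading: fill Vd to C_target → 651.2 L × 10.8 mg/L = 7033 mg
Convert clearance: 115 mL/min × 60 min/h ÷ 1000 mL/L = 6.900 L/h
Maintenance infusion rate = CL × Css = 6.900 × 10.8 = 74.52 mg/h

(a) 7030 mg; (b) 74.5 mg/h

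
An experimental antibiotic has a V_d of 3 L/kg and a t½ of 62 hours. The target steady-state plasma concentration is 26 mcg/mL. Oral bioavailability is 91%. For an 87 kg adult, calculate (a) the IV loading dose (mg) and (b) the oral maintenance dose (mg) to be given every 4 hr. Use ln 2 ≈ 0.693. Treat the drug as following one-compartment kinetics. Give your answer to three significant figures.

Vd(total) = 87 kg × 3 L/kg = 261.0 L
LD = Vd × C = 261.0 × 26 = 6786 mg
CL = 0.693 × Vd / t½ = 0.693 × 261.0 / 62 = 2.917 L/h
D = CL × Css × τ / F = 2.917 × 26 × 4 / 0.91 = 333.4 mg

(a) 6790 mg; (b) 333 mg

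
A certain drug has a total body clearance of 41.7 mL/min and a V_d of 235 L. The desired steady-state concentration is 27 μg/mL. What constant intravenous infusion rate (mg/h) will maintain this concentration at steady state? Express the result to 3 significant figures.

Convert clearance: 41.7 mL/min × 60 min/h ÷ 1000 mL/L = 2.502 L/h
Vd does not affect the maintenance rate; only clearance governs steady-state input.
Rate = CL × Css = 2.502 × 27 = 67.55 mg/h

67.6 mg/h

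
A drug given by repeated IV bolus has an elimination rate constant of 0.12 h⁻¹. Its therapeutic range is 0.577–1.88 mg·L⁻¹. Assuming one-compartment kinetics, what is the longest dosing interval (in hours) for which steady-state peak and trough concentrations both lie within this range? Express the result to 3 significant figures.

9.84 h

Between IV bolus doses, concentration decays as C = C₀·e^(−kτ), so C_peak/C_trough = e^(kτ).
τ_max = ln(C_peak/C_trough) / k = ln(1.88/0.577) / 0.1200 = 1.181 / 0.1200 = 9.842 h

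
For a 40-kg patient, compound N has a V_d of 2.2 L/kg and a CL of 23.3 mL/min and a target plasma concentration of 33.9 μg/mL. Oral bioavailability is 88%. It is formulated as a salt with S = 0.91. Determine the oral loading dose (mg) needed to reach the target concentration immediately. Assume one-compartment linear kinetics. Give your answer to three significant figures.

3730 mg

Vd(total) = 40 kg × 2.2 L/kg = 88.00 L
LD = Vd × C / F / S = 88.00 × 33.90 / 0.88 / 0.91 = 3725 mg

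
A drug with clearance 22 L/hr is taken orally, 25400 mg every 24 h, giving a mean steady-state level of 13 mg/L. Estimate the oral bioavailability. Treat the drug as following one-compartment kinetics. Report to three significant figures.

0.270

F·D/τ = CL·Css at steady state → F = CL·Css·τ / D.
F = 22 × 13 × 24 / 25400 = 0.270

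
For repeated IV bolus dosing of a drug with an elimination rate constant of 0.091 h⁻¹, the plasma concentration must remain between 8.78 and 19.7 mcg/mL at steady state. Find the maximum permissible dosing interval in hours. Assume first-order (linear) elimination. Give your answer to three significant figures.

Between IV bolus doses, concentration decays as C = C₀·e^(−kτ), so C_peak/C_trough = e^(kτ).
τ_max = ln(C_peak/C_trough) / k = ln(19.7/8.78) / 0.09100 = 0.8081 / 0.09100 = 8.880 h

8.88 h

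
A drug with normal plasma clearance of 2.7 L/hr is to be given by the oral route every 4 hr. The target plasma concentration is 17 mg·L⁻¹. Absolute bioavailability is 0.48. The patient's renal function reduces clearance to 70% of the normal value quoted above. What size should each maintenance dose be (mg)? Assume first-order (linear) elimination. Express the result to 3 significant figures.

Patient clearance = 0.7 × 2.700 = 1.890 L/h
D = CL × Css × τ / F = 1.890 × 17 × 4 / 0.48 = 267.8 mg

268 mg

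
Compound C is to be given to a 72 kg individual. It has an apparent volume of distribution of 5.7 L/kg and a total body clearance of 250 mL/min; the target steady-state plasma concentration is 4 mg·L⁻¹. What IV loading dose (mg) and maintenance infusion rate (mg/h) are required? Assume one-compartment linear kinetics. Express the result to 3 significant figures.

(a) 1640 mg; (b) 60.0 mg/h

Vd = 5.7 L/kg × 72 kg = 410.4 L
LD = Vd · C_target = 410.4 × 4 = 1642 mg
CL = 250 mL/min × 60/1000 = 15.00 L/h
Maintenance infusion rate = CL × Css = 15.00 × 4 = 60.00 mg/h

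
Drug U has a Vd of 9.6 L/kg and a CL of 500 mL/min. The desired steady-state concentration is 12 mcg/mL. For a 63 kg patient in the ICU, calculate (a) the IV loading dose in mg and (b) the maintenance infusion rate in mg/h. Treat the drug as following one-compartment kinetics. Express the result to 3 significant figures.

(a) 7260 mg; (b) 360 mg/h

Vd(total) = 63 kg × 9.6 L/kg = 604.8 L
LD = Vd · C_target = 604.8 × 12 = 7258 mg
CL = 500 mL/min = 500 × 0.06 = 30.00 L/h
Maintenance: replace elimination → rate = CL × Css = 30.00 × 12 = 360.0 mg/h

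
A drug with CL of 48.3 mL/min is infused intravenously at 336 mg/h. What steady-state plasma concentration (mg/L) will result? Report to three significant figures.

Convert clearance: 48.3 mL/min × 60 min/h ÷ 1000 mL/L = 2.898 L/h
Css = rate / CL = 336 / 2.898 = 115.9 mg/L

116 mg/L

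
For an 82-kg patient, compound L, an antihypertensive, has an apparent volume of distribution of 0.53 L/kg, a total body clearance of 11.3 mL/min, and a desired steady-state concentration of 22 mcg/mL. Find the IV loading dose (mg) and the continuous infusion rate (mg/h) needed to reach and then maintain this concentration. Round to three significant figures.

(a) 956 mg; (b) 14.9 mg/h

Total Vd = 0.53 × 82 = 43.46 L
Loading dose = Vd × C = 43.46 × 22 = 956.1 mg
Convert clearance: 11.3 mL/min × 60 min/h ÷ 1000 mL/L = 0.6780 L/h
Maintenance: replace elimination → rate = CL × Css = 0.6780 × 22 = 14.92 mg/h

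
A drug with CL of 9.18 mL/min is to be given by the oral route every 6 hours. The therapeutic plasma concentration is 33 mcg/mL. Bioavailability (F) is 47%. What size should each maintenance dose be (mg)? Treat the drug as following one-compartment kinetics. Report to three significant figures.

Convert clearance: 9.18 mL/min × 60 min/h ÷ 1000 mL/L = 0.5508 L/h
D = CL × Css × τ / F = 0.5508 × 33 × 6 / 0.47 = 232.0 mg

232 mg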